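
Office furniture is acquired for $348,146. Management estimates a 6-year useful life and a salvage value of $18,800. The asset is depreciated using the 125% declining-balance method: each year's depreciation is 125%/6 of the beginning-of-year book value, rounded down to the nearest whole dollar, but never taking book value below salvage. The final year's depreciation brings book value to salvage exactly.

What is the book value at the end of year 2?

$218,196

Depreciable base = $348,146 − $18,800 = $329,346.
Year 1: ⌊$348,146 × 125%/6⌋ = $72,530. Book value $275,616.
Year 2: ⌊$275,616 × 125%/6⌋ = $57,420. Book value $218,196.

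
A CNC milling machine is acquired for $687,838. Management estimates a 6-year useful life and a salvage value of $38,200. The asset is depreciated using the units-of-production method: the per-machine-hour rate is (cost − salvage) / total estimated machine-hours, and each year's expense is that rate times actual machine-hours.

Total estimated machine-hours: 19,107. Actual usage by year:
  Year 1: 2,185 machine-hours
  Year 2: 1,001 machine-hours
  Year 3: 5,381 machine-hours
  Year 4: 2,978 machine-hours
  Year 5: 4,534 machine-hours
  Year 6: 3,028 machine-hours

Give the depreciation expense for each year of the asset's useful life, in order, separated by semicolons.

Depreciable base = $687,838 − $38,200 = $649,638.
Rate = $649,638 / 19,107 machine-hours = $34 per machine-hour.
Year 1: 2,185 × $34 = $74,290. Book value $613,548.
Year 2: 1,001 × $34 = $34,034. Book value $579,514.
Year 3: 5,381 × $34 = $182,954. Book value $396,560.
Year 4: 2,978 × $34 = $101,252. Book value $295,308.
Year 5: 4,534 × $34 = $154,156. Book value $141,152.
Year 6: 3,028 × $34 = $102,952. Book value $38,200.

$74,290; $34,034; $182,954; $101,252; $154,156; $102,952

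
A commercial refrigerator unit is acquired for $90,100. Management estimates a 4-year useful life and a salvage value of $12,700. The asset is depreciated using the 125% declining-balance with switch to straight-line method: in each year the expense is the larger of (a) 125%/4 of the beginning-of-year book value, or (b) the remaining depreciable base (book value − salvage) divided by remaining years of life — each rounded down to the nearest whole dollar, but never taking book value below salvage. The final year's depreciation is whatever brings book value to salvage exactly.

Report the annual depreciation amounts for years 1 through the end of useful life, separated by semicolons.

Depreciable base = $90,100 − $12,700 = $77,400.
Year 1: DB = ⌊$90,100 × 125%/4⌋ = $28,156; SL = ⌊$77,400/4⌋ = $19,350 → take DB $28,156. Book value $61,944.
Year 2: DB = ⌊$61,944 × 125%/4⌋ = $19,357; SL = ⌊$49,244/3⌋ = $16,414 → take DB $19,357. Book value $42,587.
Year 3: DB = ⌊$42,587 × 125%/4⌋ = $13,308; SL = ⌊$29,887/2⌋ = $14,943 → take SL $14,943. Book value $27,644.
Year 4 (final): $27,644 − $12,700 = $14,944. Book value $12,700.

$28,156; $19,357; $14,943; $14,944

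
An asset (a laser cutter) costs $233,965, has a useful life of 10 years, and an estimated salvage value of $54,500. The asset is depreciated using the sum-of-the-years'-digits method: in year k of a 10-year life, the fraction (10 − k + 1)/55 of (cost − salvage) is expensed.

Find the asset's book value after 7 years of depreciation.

Depreciable base = $233,965 − $54,500 = $179,465.
Sum of the years' digits = 10+9+8+7+6+5+4+3+2+1 = 55.
Year 1: $179,465 × 10/55 = $32,630. Book value $201,335.
Year 2: $179,465 × 9/55 = $29,367. Book value $171,968.
Year 3: $179,465 × 8/55 = $26,104. Book value $145,864.
Year 4: $179,465 × 7/55 = $22,841. Book value $123,023.
Year 5: $179,465 × 6/55 = $19,578. Book value $103,445.
Year 6: $179,465 × 5/55 = $16,315. Book value $87,130.
Year 7: $179,465 × 4/55 = $13,052. Book value $74,078.

$74,078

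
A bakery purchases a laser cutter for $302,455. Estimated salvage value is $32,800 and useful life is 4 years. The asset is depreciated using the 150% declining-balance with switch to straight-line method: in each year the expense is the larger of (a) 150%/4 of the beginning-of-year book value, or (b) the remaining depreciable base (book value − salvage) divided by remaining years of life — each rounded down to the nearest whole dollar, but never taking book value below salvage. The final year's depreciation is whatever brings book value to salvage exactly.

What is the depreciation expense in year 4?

Depreciable base = $302,455 − $32,800 = $269,655.
Year 1: DB = ⌊$302,455 × 150%/4⌋ = $113,420; SL = ⌊$269,655/4⌋ = $67,413 → take DB $113,420. Book value $189,035.
Year 2: DB = ⌊$189,035 × 150%/4⌋ = $70,888; SL = ⌊$156,235/3⌋ = $52,078 → take DB $70,888. Book value $118,147.
Year 3: DB = ⌊$118,147 × 150%/4⌋ = $44,305; SL = ⌊$85,347/2⌋ = $42,673 → take DB $44,305. Book value $73,842.
Year 4 (final): $73,842 − $32,800 = $41,042. Book value $32,800.

$41,042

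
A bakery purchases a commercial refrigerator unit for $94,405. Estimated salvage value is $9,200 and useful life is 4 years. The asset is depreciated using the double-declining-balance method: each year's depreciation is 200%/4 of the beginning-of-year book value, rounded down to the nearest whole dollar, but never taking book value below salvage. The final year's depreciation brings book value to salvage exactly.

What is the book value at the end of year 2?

Depreciable base = $94,405 − $9,200 = $85,205.
Year 1: ⌊$94,405 × 200%/4⌋ = $47,202. Book value $47,203.
Year 2: ⌊$47,203 × 200%/4⌋ = $23,601. Book value $23,602.

$23,602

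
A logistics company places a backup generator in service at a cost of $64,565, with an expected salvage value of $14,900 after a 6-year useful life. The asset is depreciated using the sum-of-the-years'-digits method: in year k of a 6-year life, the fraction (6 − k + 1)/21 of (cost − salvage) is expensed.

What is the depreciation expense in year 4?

Depreciable base = $64,565 − $14,900 = $49,665.
Sum of the years' digits = 6+5+4+3+2+1 = 21.
Year 1: $49,665 × 6/21 = $14,190. Book value $50,375.
Year 2: $49,665 × 5/21 = $11,825. Book value $38,550.
Year 3: $49,665 × 4/21 = $9,460. Book value $29,090.
Year 4: $49,665 × 3/21 = $7,095. Book value $21,995.

$7,095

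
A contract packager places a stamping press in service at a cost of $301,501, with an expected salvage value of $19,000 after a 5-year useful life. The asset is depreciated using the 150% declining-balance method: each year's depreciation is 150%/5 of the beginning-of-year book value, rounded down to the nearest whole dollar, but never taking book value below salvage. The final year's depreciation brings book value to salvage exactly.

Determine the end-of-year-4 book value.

Depreciable base = $301,501 − $19,000 = $282,501.
Year 1: ⌊$301,501 × 150%/5⌋ = $90,450. Book value $211,051.
Year 2: ⌊$211,051 × 150%/5⌋ = $63,315. Book value $147,736.
Year 3: ⌊$147,736 × 150%/5⌋ = $44,320. Book value $103,416.
Year 4: ⌊$103,416 × 150%/5⌋ = $31,024. Book value $72,392.

$72,392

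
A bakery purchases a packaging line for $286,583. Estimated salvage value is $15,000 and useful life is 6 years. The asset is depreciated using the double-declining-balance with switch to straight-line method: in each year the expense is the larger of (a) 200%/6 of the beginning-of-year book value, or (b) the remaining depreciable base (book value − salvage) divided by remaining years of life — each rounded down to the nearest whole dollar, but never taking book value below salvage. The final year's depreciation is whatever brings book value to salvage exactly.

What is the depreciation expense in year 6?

Depreciable base = $286,583 − $15,000 = $271,583.
Year 1: DB = ⌊$286,583 × 200%/6⌋ = $95,527; SL = ⌊$271,583/6⌋ = $45,263 → take DB $95,527. Book value $191,056.
Year 2: DB = ⌊$191,056 × 200%/6⌋ = $63,685; SL = ⌊$176,056/5⌋ = $35,211 → take DB $63,685. Book value $127,371.
Year 3: DB = ⌊$127,371 × 200%/6⌋ = $42,457; SL = ⌊$112,371/4⌋ = $28,092 → take DB $42,457. Book value $84,914.
Year 4: DB = ⌊$84,914 × 200%/6⌋ = $28,304; SL = ⌊$69,914/3⌋ = $23,304 → take DB $28,304. Book value $56,610.
Year 5: DB = ⌊$56,610 × 200%/6⌋ = $18,870; SL = ⌊$41,610/2⌋ = $20,805 → take SL $20,805. Book value $35,805.
Year 6 (final): $35,805 − $15,000 = $20,805. Book value $15,000.

$20,805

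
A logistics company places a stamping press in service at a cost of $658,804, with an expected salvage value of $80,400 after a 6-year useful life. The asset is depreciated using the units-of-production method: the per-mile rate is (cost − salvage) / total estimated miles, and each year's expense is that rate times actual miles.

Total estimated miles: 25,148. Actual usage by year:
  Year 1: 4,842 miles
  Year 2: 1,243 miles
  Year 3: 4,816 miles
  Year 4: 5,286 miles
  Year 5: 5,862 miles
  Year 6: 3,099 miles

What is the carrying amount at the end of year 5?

$151,677

Depreciable base = $658,804 − $80,400 = $578,404.
Rate = $578,404 / 25,148 miles = $23 per mile.
Year 1: 4,842 × $23 = $111,366. Book value $547,438.
Year 2: 1,243 × $23 = $28,589. Book value $518,849.
Year 3: 4,816 × $23 = $110,768. Book value $408,081.
Year 4: 5,286 × $23 = $121,578. Book value $286,503.
Year 5: 5,862 × $23 = $134,826. Book value $151,677.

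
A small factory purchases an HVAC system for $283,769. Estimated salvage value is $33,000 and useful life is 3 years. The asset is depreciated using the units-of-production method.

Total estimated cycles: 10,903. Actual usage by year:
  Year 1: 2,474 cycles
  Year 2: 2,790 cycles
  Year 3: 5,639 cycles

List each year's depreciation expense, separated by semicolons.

Depreciable base = $283,769 − $33,000 = $250,769.
Rate = $250,769 / 10,903 cycles = $23 per cycle.
Year 1: 2,474 × $23 = $56,902. Book value $226,867.
Year 2: 2,790 × $23 = $64,170. Book value $162,697.
Year 3: 5,639 × $23 = $129,697. Book value $33,000.

$56,902; $64,170; $129,697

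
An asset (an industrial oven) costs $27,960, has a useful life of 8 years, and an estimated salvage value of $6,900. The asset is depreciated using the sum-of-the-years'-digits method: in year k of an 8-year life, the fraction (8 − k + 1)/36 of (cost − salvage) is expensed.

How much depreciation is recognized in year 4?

$2,925

Depreciable base = $27,960 − $6,900 = $21,060.
Sum of the years' digits = 8+7+6+5+4+3+2+1 = 36.
Year 1: $21,060 × 8/36 = $4,680. Book value $23,280.
Year 2: $21,060 × 7/36 = $4,095. Book value $19,185.
Year 3: $21,060 × 6/36 = $3,510. Book value $15,675.
Year 4: $21,060 × 5/36 = $2,925. Book value $12,750.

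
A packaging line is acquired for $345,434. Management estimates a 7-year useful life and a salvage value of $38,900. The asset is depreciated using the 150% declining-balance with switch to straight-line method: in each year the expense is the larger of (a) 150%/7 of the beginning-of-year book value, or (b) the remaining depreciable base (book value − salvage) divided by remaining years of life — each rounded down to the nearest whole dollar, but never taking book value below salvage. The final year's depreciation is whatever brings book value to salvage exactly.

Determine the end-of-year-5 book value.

$100,735

Depreciable base = $345,434 − $38,900 = $306,534.
Year 1: DB = ⌊$345,434 × 150%/7⌋ = $74,021; SL = ⌊$306,534/7⌋ = $43,790 → take DB $74,021. Book value $271,413.
Year 2: DB = ⌊$271,413 × 150%/7⌋ = $58,159; SL = ⌊$232,513/6⌋ = $38,752 → take DB $58,159. Book value $213,254.
Year 3: DB = ⌊$213,254 × 150%/7⌋ = $45,697; SL = ⌊$174,354/5⌋ = $34,870 → take DB $45,697. Book value $167,557.
Year 4: DB = ⌊$167,557 × 150%/7⌋ = $35,905; SL = ⌊$128,657/4⌋ = $32,164 → take DB $35,905. Book value $131,652.
Year 5: DB = ⌊$131,652 × 150%/7⌋ = $28,211; SL = ⌊$92,752/3⌋ = $30,917 → take SL $30,917. Book value $100,735.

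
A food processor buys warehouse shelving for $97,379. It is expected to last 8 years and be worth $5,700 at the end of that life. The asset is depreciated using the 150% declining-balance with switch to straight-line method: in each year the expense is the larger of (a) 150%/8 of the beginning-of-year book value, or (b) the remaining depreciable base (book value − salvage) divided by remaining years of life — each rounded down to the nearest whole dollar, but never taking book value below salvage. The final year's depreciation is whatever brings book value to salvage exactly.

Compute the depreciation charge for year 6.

Depreciable base = $97,379 − $5,700 = $91,679.
Year 1: DB = ⌊$97,379 × 150%/8⌋ = $18,258; SL = ⌊$91,679/8⌋ = $11,459 → take DB $18,258. Book value $79,121.
Year 2: DB = ⌊$79,121 × 150%/8⌋ = $14,835; SL = ⌊$73,421/7⌋ = $10,488 → take DB $14,835. Book value $64,286.
Year 3: DB = ⌊$64,286 × 150%/8⌋ = $12,053; SL = ⌊$58,586/6⌋ = $9,764 → take DB $12,053. Book value $52,233.
Year 4: DB = ⌊$52,233 × 150%/8⌋ = $9,793; SL = ⌊$46,533/5⌋ = $9,306 → take DB $9,793. Book value $42,440.
Year 5: DB = ⌊$42,440 × 150%/8⌋ = $7,957; SL = ⌊$36,740/4⌋ = $9,185 → take SL $9,185. Book value $33,255.
Year 6: DB = ⌊$33,255 × 150%/8⌋ = $6,235; SL = ⌊$27,555/3⌋ = $9,185 → take SL $9,185. Book value $24,070.

$9,185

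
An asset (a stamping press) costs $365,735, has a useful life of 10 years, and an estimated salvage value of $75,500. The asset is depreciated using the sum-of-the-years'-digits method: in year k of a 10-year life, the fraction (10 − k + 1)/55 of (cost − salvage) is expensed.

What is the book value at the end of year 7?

$107,162

Depreciable base = $365,735 − $75,500 = $290,235.
Sum of the years' digits = 10+9+8+7+6+5+4+3+2+1 = 55.
Year 1: $290,235 × 10/55 = $52,770. Book value $312,965.
Year 2: $290,235 × 9/55 = $47,493. Book value $265,472.
Year 3: $290,235 × 8/55 = $42,216. Book value $223,256.
Year 4: $290,235 × 7/55 = $36,939. Book value $186,317.
Year 5: $290,235 × 6/55 = $31,662. Book value $154,655.
Year 6: $290,235 × 5/55 = $26,385. Book value $128,270.
Year 7: $290,235 × 4/55 = $21,108. Book value $107,162.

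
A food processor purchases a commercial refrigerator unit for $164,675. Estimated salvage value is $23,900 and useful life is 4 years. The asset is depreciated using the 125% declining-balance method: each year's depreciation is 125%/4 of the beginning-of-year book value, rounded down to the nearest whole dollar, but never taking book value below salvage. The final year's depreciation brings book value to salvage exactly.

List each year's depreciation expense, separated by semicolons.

$51,460; $35,379; $24,323; $29,613

Depreciable base = $164,675 − $23,900 = $140,775.
Year 1: ⌊$164,675 × 125%/4⌋ = $51,460. Book value $113,215.
Year 2: ⌊$113,215 × 125%/4⌋ = $35,379. Book value $77,836.
Year 3: ⌊$77,836 × 125%/4⌋ = $24,323. Book value $53,513.
Year 4 (final): $53,513 − $23,900 = $29,613. Book value $23,900.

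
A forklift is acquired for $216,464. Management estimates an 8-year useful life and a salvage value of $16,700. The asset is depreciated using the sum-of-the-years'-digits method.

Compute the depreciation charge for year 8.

Depreciable base = $216,464 − $16,700 = $199,764.
Sum of the years' digits = 8+7+6+5+4+3+2+1 = 36.
Year 1: $199,764 × 8/36 = $44,392. Book value $172,072.
Year 2: $199,764 × 7/36 = $38,843. Book value $133,229.
Year 3: $199,764 × 6/36 = $33,294. Book value $99,935.
Year 4: $199,764 × 5/36 = $27,745. Book value $72,190.
Year 5: $199,764 × 4/36 = $22,196. Book value $49,994.
Year 6: $199,764 × 3/36 = $16,647. Book value $33,347.
Year 7: $199,764 × 2/36 = $11,098. Book value $22,249.
Year 8: $199,764 × 1/36 = $5,549. Book value $16,700.

$5,549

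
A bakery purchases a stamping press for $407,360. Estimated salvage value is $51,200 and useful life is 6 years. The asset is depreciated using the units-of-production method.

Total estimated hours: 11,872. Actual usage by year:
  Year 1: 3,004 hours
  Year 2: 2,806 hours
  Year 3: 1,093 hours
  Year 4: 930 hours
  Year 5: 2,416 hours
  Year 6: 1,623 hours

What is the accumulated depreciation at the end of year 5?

$307,470

Depreciable base = $407,360 − $51,200 = $356,160.
Rate = $356,160 / 11,872 hours = $30 per hour.
Year 1: 3,004 × $30 = $90,120. Book value $317,240.
Year 2: 2,806 × $30 = $84,180. Book value $233,060.
Year 3: 1,093 × $30 = $32,790. Book value $200,270.
Year 4: 930 × $30 = $27,900. Book value $172,370.
Year 5: 2,416 × $30 = $72,480. Book value $99,890.
Accumulated through year 5 = $407,360 − $99,890 = $307,470.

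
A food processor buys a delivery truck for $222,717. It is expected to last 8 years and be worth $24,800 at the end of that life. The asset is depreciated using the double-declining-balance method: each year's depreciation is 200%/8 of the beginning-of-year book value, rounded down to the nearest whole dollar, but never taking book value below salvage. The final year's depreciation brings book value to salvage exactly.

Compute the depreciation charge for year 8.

Depreciable base = $222,717 − $24,800 = $197,917.
Year 1: ⌊$222,717 × 200%/8⌋ = $55,679. Book value $167,038.
Year 2: ⌊$167,038 × 200%/8⌋ = $41,759. Book value $125,279.
Year 3: ⌊$125,279 × 200%/8⌋ = $31,319. Book value $93,960.
Year 4: ⌊$93,960 × 200%/8⌋ = $23,490. Book value $70,470.
Year 5: ⌊$70,470 × 200%/8⌋ = $17,617. Book value $52,853.
Year 6: ⌊$52,853 × 200%/8⌋ = $13,213. Book value $39,640.
Year 7: ⌊$39,640 × 200%/8⌋ = $9,910. Book value $29,730.
Year 8 (final): $29,730 − $24,800 = $4,930. Book value $24,800.

$4,930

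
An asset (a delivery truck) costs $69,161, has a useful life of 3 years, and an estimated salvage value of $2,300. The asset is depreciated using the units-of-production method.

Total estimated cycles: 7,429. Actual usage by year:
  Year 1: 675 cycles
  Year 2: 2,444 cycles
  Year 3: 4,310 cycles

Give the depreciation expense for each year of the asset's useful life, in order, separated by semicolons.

$6,075; $21,996; $38,790

Depreciable base = $69,161 − $2,300 = $66,861.
Rate = $66,861 / 7,429 cycles = $9 per cycle.
Year 1: 675 × $9 = $6,075. Book value $63,086.
Year 2: 2,444 × $9 = $21,996. Book value $41,090.
Year 3: 4,310 × $9 = $38,790. Book value $2,300.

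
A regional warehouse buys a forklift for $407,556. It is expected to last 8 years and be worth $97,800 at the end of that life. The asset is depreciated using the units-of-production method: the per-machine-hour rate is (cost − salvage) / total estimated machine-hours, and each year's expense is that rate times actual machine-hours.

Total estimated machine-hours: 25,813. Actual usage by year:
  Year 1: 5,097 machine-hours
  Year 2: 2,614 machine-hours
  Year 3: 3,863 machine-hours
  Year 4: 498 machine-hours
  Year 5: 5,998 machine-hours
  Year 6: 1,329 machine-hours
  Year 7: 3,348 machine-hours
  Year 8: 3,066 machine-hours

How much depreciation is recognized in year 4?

Depreciable base = $407,556 − $97,800 = $309,756.
Rate = $309,756 / 25,813 machine-hours = $12 per machine-hour.
Year 1: 5,097 × $12 = $61,164. Book value $346,392.
Year 2: 2,614 × $12 = $31,368. Book value $315,024.
Year 3: 3,863 × $12 = $46,356. Book value $268,668.
Year 4: 498 × $12 = $5,976. Book value $262,692.

$5,976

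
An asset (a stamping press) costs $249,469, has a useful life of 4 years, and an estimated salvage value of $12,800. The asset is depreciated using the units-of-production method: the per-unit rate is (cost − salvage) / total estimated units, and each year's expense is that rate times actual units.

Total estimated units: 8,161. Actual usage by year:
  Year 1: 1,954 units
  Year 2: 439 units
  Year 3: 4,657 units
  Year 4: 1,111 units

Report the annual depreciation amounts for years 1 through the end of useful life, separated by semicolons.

$56,666; $12,731; $135,053; $32,219

Depreciable base = $249,469 − $12,800 = $236,669.
Rate = $236,669 / 8,161 units = $29 per unit.
Year 1: 1,954 × $29 = $56,666. Book value $192,803.
Year 2: 439 × $29 = $12,731. Book value $180,072.
Year 3: 4,657 × $29 = $135,053. Book value $45,019.
Year 4: 1,111 × $29 = $32,219. Book value $12,800.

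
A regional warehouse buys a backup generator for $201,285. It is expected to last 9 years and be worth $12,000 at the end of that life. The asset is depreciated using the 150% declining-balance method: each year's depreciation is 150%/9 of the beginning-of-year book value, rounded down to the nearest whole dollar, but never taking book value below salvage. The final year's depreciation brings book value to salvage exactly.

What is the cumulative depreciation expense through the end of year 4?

Depreciable base = $201,285 − $12,000 = $189,285.
Year 1: ⌊$201,285 × 150%/9⌋ = $33,547. Book value $167,738.
Year 2: ⌊$167,738 × 150%/9⌋ = $27,956. Book value $139,782.
Year 3: ⌊$139,782 × 150%/9⌋ = $23,297. Book value $116,485.
Year 4: ⌊$116,485 × 150%/9⌋ = $19,414. Book value $97,071.
Accumulated through year 4 = $201,285 − $97,071 = $104,214.

$104,214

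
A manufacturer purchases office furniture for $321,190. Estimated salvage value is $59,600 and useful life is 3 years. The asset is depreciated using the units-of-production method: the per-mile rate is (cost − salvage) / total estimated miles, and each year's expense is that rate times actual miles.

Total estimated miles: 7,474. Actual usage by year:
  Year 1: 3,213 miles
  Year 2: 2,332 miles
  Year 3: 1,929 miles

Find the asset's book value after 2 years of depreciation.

$127,115

Depreciable base = $321,190 − $59,600 = $261,590.
Rate = $261,590 / 7,474 miles = $35 per mile.
Year 1: 3,213 × $35 = $112,455. Book value $208,735.
Year 2: 2,332 × $35 = $81,620. Book value $127,115.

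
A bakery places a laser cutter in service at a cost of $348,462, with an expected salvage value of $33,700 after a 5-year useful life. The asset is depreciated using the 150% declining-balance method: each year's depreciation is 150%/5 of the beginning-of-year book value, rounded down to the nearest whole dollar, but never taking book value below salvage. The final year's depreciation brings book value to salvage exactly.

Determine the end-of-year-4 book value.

$83,667

Depreciable base = $348,462 − $33,700 = $314,762.
Year 1: ⌊$348,462 × 150%/5⌋ = $104,538. Book value $243,924.
Year 2: ⌊$243,924 × 150%/5⌋ = $73,177. Book value $170,747.
Year 3: ⌊$170,747 × 150%/5⌋ = $51,224. Book value $119,523.
Year 4: ⌊$119,523 × 150%/5⌋ = $35,856. Book value $83,667.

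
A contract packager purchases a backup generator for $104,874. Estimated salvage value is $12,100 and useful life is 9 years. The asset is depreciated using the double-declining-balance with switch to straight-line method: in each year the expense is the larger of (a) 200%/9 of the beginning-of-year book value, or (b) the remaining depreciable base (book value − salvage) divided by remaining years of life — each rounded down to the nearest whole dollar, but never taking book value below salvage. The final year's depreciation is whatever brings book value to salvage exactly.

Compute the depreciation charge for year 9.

$1,947

Depreciable base = $104,874 − $12,100 = $92,774.
Year 1: DB = ⌊$104,874 × 200%/9⌋ = $23,305; SL = ⌊$92,774/9⌋ = $10,308 → take DB $23,305. Book value $81,569.
Year 2: DB = ⌊$81,569 × 200%/9⌋ = $18,126; SL = ⌊$69,469/8⌋ = $8,683 → take DB $18,126. Book value $63,443.
Year 3: DB = ⌊$63,443 × 200%/9⌋ = $14,098; SL = ⌊$51,343/7⌋ = $7,334 → take DB $14,098. Book value $49,345.
Year 4: DB = ⌊$49,345 × 200%/9⌋ = $10,965; SL = ⌊$37,245/6⌋ = $6,207 → take DB $10,965. Book value $38,380.
Year 5: DB = ⌊$38,380 × 200%/9⌋ = $8,528; SL = ⌊$26,280/5⌋ = $5,256 → take DB $8,528. Book value $29,852.
Year 6: DB = ⌊$29,852 × 200%/9⌋ = $6,633; SL = ⌊$17,752/4⌋ = $4,438 → take DB $6,633. Book value $23,219.
Year 7: DB = ⌊$23,219 × 200%/9⌋ = $5,159; SL = ⌊$11,119/3⌋ = $3,706 → take DB $5,159. Book value $18,060.
Year 8: DB = ⌊$18,060 × 200%/9⌋ = $4,013; SL = ⌊$5,960/2⌋ = $2,980 → take DB $4,013. Book value $14,047.
Year 9 (final): $14,047 − $12,100 = $1,947. Book value $12,100.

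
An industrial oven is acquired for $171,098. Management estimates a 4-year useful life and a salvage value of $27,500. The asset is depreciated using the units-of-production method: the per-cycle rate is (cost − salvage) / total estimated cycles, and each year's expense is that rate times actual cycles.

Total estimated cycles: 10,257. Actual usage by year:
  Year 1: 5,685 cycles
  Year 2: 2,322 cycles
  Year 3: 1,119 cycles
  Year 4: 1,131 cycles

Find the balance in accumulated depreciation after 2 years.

$112,098

Depreciable base = $171,098 − $27,500 = $143,598.
Rate = $143,598 / 10,257 cycles = $14 per cycle.
Year 1: 5,685 × $14 = $79,590. Book value $91,508.
Year 2: 2,322 × $14 = $32,508. Book value $59,000.
Accumulated through year 2 = $171,098 − $59,000 = $112,098.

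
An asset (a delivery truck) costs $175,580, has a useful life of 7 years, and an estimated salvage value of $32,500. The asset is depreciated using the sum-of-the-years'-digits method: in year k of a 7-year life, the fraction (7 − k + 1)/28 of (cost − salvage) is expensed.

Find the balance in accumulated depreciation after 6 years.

Depreciable base = $175,580 − $32,500 = $143,080.
Sum of the years' digits = 7+6+5+4+3+2+1 = 28.
Year 1: $143,080 × 7/28 = $35,770. Book value $139,810.
Year 2: $143,080 × 6/28 = $30,660. Book value $109,150.
Year 3: $143,080 × 5/28 = $25,550. Book value $83,600.
Year 4: $143,080 × 4/28 = $20,440. Book value $63,160.
Year 5: $143,080 × 3/28 = $15,330. Book value $47,830.
Year 6: $143,080 × 2/28 = $10,220. Book value $37,610.
Accumulated through year 6 = $175,580 − $37,610 = $137,970.

$137,970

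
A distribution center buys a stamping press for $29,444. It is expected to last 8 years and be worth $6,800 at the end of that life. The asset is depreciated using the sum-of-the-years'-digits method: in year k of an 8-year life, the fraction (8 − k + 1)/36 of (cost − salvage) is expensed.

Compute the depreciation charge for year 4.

$3,145

Depreciable base = $29,444 − $6,800 = $22,644.
Sum of the years' digits = 8+7+6+5+4+3+2+1 = 36.
Year 1: $22,644 × 8/36 = $5,032. Book value $24,412.
Year 2: $22,644 × 7/36 = $4,403. Book value $20,009.
Year 3: $22,644 × 6/36 = $3,774. Book value $16,235.
Year 4: $22,644 × 5/36 = $3,145. Book value $13,090.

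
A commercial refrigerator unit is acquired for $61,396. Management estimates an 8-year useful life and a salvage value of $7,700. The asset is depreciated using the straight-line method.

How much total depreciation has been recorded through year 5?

$33,560

Depreciable base = $61,396 − $7,700 = $53,696.
Annual expense = $53,696 / 8 = $6,712.
End of year 1: book value $54,684.
End of year 2: book value $47,972.
End of year 3: book value $41,260.
End of year 4: book value $34,548.
End of year 5: book value $27,836.
Accumulated through year 5 = $61,396 − $27,836 = $33,560.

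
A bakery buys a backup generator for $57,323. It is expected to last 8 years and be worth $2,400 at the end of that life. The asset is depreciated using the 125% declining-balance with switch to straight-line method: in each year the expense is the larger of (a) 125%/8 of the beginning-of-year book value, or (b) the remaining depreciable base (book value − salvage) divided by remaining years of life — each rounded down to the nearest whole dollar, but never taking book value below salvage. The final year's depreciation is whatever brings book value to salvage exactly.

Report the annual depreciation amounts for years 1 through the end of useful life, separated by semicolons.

Depreciable base = $57,323 − $2,400 = $54,923.
Year 1: DB = ⌊$57,323 × 125%/8⌋ = $8,956; SL = ⌊$54,923/8⌋ = $6,865 → take DB $8,956. Book value $48,367.
Year 2: DB = ⌊$48,367 × 125%/8⌋ = $7,557; SL = ⌊$45,967/7⌋ = $6,566 → take DB $7,557. Book value $40,810.
Year 3: DB = ⌊$40,810 × 125%/8⌋ = $6,376; SL = ⌊$38,410/6⌋ = $6,401 → take SL $6,401. Book value $34,409.
Year 4: DB = ⌊$34,409 × 125%/8⌋ = $5,376; SL = ⌊$32,009/5⌋ = $6,401 → take SL $6,401. Book value $28,008.
Year 5: DB = ⌊$28,008 × 125%/8⌋ = $4,376; SL = ⌊$25,608/4⌋ = $6,402 → take SL $6,402. Book value $21,606.
Year 6: DB = ⌊$21,606 × 125%/8⌋ = $3,375; SL = ⌊$19,206/3⌋ = $6,402 → take SL $6,402. Book value $15,204.
Year 7: DB = ⌊$15,204 × 125%/8⌋ = $2,375; SL = ⌊$12,804/2⌋ = $6,402 → take SL $6,402. Book value $8,802.
Year 8 (final): $8,802 − $2,400 = $6,402. Book value $2,400.

$8,956; $7,557; $6,401; $6,401; $6,402; $6,402; $6,402; $6,402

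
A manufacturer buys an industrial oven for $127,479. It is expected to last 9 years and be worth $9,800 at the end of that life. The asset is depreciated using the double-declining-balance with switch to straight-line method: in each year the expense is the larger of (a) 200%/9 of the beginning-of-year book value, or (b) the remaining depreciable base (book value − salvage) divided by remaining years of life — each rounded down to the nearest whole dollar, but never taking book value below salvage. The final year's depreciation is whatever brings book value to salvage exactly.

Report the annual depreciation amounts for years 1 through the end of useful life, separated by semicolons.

Depreciable base = $127,479 − $9,800 = $117,679.
Year 1: DB = ⌊$127,479 × 200%/9⌋ = $28,328; SL = ⌊$117,679/9⌋ = $13,075 → take DB $28,328. Book value $99,151.
Year 2: DB = ⌊$99,151 × 200%/9⌋ = $22,033; SL = ⌊$89,351/8⌋ = $11,168 → take DB $22,033. Book value $77,118.
Year 3: DB = ⌊$77,118 × 200%/9⌋ = $17,137; SL = ⌊$67,318/7⌋ = $9,616 → take DB $17,137. Book value $59,981.
Year 4: DB = ⌊$59,981 × 200%/9⌋ = $13,329; SL = ⌊$50,181/6⌋ = $8,363 → take DB $13,329. Book value $46,652.
Year 5: DB = ⌊$46,652 × 200%/9⌋ = $10,367; SL = ⌊$36,852/5⌋ = $7,370 → take DB $10,367. Book value $36,285.
Year 6: DB = ⌊$36,285 × 200%/9⌋ = $8,063; SL = ⌊$26,485/4⌋ = $6,621 → take DB $8,063. Book value $28,222.
Year 7: DB = ⌊$28,222 × 200%/9⌋ = $6,271; SL = ⌊$18,422/3⌋ = $6,140 → take DB $6,271. Book value $21,951.
Year 8: DB = ⌊$21,951 × 200%/9⌋ = $4,878; SL = ⌊$12,151/2⌋ = $6,075 → take SL $6,075. Book value $15,876.
Year 9 (final): $15,876 − $9,800 = $6,076. Book value $9,800.

$28,328; $22,033; $17,137; $13,329; $10,367; $8,063; $6,271; $6,075; $6,076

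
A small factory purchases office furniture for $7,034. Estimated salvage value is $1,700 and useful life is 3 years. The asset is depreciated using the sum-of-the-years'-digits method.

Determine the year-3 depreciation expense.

$889

Depreciable base = $7,034 − $1,700 = $5,334.
Sum of the years' digits = 3+2+1 = 6.
Year 1: $5,334 × 3/6 = $2,667. Book value $4,367.
Year 2: $5,334 × 2/6 = $1,778. Book value $2,589.
Year 3: $5,334 × 1/6 = $889. Book value $1,700.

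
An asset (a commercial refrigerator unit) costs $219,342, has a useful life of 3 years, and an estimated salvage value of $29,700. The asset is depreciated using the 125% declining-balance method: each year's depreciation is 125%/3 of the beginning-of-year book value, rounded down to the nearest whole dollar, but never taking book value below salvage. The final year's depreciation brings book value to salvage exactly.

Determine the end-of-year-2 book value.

Depreciable base = $219,342 − $29,700 = $189,642.
Year 1: ⌊$219,342 × 125%/3⌋ = $91,392. Book value $127,950.
Year 2: ⌊$127,950 × 125%/3⌋ = $53,312. Book value $74,638.

$74,638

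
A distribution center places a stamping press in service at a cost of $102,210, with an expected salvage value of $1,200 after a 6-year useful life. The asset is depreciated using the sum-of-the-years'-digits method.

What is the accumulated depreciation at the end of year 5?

Depreciable base = $102,210 − $1,200 = $101,010.
Sum of the years' digits = 6+5+4+3+2+1 = 21.
Year 1: $101,010 × 6/21 = $28,860. Book value $73,350.
Year 2: $101,010 × 5/21 = $24,050. Book value $49,300.
Year 3: $101,010 × 4/21 = $19,240. Book value $30,060.
Year 4: $101,010 × 3/21 = $14,430. Book value $15,630.
Year 5: $101,010 × 2/21 = $9,620. Book value $6,010.
Accumulated through year 5 = $102,210 − $6,010 = $96,200.

$96,200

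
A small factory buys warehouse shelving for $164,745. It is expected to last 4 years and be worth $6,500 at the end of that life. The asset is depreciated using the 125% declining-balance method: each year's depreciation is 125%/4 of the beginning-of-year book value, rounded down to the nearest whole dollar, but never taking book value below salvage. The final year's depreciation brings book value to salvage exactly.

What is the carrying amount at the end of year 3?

Depreciable base = $164,745 − $6,500 = $158,245.
Year 1: ⌊$164,745 × 125%/4⌋ = $51,482. Book value $113,263.
Year 2: ⌊$113,263 × 125%/4⌋ = $35,394. Book value $77,869.
Year 3: ⌊$77,869 × 125%/4⌋ = $24,334. Book value $53,535.

$53,535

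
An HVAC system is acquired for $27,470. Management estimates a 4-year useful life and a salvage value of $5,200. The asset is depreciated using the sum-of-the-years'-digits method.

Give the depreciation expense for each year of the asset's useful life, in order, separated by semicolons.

$8,908; $6,681; $4,454; $2,227

Depreciable base = $27,470 − $5,200 = $22,270.
Sum of the years' digits = 4+3+2+1 = 10.
Year 1: $22,270 × 4/10 = $8,908. Book value $18,562.
Year 2: $22,270 × 3/10 = $6,681. Book value $11,881.
Year 3: $22,270 × 2/10 = $4,454. Book value $7,427.
Year 4: $22,270 × 1/10 = $2,227. Book value $5,200.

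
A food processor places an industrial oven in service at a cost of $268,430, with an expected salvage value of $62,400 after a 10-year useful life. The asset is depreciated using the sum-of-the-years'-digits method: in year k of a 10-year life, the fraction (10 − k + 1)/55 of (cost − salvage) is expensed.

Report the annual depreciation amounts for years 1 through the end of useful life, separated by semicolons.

$37,460; $33,714; $29,968; $26,222; $22,476; $18,730; $14,984; $11,238; $7,492; $3,746

Depreciable base = $268,430 − $62,400 = $206,030.
Sum of the years' digits = 10+9+8+7+6+5+4+3+2+1 = 55.
Year 1: $206,030 × 10/55 = $37,460. Book value $230,970.
Year 2: $206,030 × 9/55 = $33,714. Book value $197,256.
Year 3: $206,030 × 8/55 = $29,968. Book value $167,288.
Year 4: $206,030 × 7/55 = $26,222. Book value $141,066.
Year 5: $206,030 × 6/55 = $22,476. Book value $118,590.
Year 6: $206,030 × 5/55 = $18,730. Book value $99,860.
Year 7: $206,030 × 4/55 = $14,984. Book value $84,876.
Year 8: $206,030 × 3/55 = $11,238. Book value $73,638.
Year 9: $206,030 × 2/55 = $7,492. Book value $66,146.
Year 10: $206,030 × 1/55 = $3,746. Book value $62,400.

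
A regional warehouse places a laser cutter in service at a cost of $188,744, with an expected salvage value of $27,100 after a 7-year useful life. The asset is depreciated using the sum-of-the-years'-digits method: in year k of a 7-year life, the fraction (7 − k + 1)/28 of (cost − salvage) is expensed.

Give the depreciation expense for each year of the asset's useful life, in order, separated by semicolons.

Depreciable base = $188,744 − $27,100 = $161,644.
Sum of the years' digits = 7+6+5+4+3+2+1 = 28.
Year 1: $161,644 × 7/28 = $40,411. Book value $148,333.
Year 2: $161,644 × 6/28 = $34,638. Book value $113,695.
Year 3: $161,644 × 5/28 = $28,865. Book value $84,830.
Year 4: $161,644 × 4/28 = $23,092. Book value $61,738.
Year 5: $161,644 × 3/28 = $17,319. Book value $44,419.
Year 6: $161,644 × 2/28 = $11,546. Book value $32,873.
Year 7: $161,644 × 1/28 = $5,773. Book value $27,100.

$40,411; $34,638; $28,865; $23,092; $17,319; $11,546; $5,773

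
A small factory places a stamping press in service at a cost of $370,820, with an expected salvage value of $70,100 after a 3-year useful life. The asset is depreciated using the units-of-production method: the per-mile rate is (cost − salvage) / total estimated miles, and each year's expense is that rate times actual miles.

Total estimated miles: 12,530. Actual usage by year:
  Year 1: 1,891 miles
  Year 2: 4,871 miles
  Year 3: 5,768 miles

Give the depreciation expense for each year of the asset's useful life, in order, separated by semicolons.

Depreciable base = $370,820 − $70,100 = $300,720.
Rate = $300,720 / 12,530 miles = $24 per mile.
Year 1: 1,891 × $24 = $45,384. Book value $325,436.
Year 2: 4,871 × $24 = $116,904. Book value $208,532.
Year 3: 5,768 × $24 = $138,432. Book value $70,100.

$45,384; $116,904; $138,432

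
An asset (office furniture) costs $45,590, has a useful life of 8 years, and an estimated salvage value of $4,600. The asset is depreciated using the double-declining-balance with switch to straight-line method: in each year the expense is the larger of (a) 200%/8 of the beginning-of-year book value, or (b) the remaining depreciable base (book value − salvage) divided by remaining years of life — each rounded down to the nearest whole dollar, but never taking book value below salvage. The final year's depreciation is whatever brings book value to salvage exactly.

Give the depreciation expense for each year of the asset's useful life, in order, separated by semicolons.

$11,397; $8,548; $6,411; $4,808; $3,606; $2,705; $2,028; $1,487

Depreciable base = $45,590 − $4,600 = $40,990.
Year 1: DB = ⌊$45,590 × 200%/8⌋ = $11,397; SL = ⌊$40,990/8⌋ = $5,123 → take DB $11,397. Book value $34,193.
Year 2: DB = ⌊$34,193 × 200%/8⌋ = $8,548; SL = ⌊$29,593/7⌋ = $4,227 → take DB $8,548. Book value $25,645.
Year 3: DB = ⌊$25,645 × 200%/8⌋ = $6,411; SL = ⌊$21,045/6⌋ = $3,507 → take DB $6,411. Book value $19,234.
Year 4: DB = ⌊$19,234 × 200%/8⌋ = $4,808; SL = ⌊$14,634/5⌋ = $2,926 → take DB $4,808. Book value $14,426.
Year 5: DB = ⌊$14,426 × 200%/8⌋ = $3,606; SL = ⌊$9,826/4⌋ = $2,456 → take DB $3,606. Book value $10,820.
Year 6: DB = ⌊$10,820 × 200%/8⌋ = $2,705; SL = ⌊$6,220/3⌋ = $2,073 → take DB $2,705. Book value $8,115.
Year 7: DB = ⌊$8,115 × 200%/8⌋ = $2,028; SL = ⌊$3,515/2⌋ = $1,757 → take DB $2,028. Book value $6,087.
Year 8 (final): $6,087 − $4,600 = $1,487. Book value $4,600.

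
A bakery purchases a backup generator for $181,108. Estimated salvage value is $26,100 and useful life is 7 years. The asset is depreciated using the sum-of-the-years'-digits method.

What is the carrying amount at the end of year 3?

$81,460

Depreciable base = $181,108 − $26,100 = $155,008.
Sum of the years' digits = 7+6+5+4+3+2+1 = 28.
Year 1: $155,008 × 7/28 = $38,752. Book value $142,356.
Year 2: $155,008 × 6/28 = $33,216. Book value $109,140.
Year 3: $155,008 × 5/28 = $27,680. Book value $81,460.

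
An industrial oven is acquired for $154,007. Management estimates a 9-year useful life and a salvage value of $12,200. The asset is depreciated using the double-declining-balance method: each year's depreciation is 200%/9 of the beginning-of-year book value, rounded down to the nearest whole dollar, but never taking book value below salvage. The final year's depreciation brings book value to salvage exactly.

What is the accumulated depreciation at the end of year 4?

$97,646

Depreciable base = $154,007 − $12,200 = $141,807.
Year 1: ⌊$154,007 × 200%/9⌋ = $34,223. Book value $119,784.
Year 2: ⌊$119,784 × 200%/9⌋ = $26,618. Book value $93,166.
Year 3: ⌊$93,166 × 200%/9⌋ = $20,703. Book value $72,463.
Year 4: ⌊$72,463 × 200%/9⌋ = $16,102. Book value $56,361.
Accumulated through year 4 = $154,007 − $56,361 = $97,646.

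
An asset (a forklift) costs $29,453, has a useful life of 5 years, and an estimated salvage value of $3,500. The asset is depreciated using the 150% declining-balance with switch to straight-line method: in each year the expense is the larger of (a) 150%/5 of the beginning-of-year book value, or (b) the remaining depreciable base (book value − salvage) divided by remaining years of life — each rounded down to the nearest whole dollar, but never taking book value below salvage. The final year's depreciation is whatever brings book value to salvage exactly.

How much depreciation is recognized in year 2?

$6,185

Depreciable base = $29,453 − $3,500 = $25,953.
Year 1: DB = ⌊$29,453 × 150%/5⌋ = $8,835; SL = ⌊$25,953/5⌋ = $5,190 → take DB $8,835. Book value $20,618.
Year 2: DB = ⌊$20,618 × 150%/5⌋ = $6,185; SL = ⌊$17,118/4⌋ = $4,279 → take DB $6,185. Book value $14,433.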